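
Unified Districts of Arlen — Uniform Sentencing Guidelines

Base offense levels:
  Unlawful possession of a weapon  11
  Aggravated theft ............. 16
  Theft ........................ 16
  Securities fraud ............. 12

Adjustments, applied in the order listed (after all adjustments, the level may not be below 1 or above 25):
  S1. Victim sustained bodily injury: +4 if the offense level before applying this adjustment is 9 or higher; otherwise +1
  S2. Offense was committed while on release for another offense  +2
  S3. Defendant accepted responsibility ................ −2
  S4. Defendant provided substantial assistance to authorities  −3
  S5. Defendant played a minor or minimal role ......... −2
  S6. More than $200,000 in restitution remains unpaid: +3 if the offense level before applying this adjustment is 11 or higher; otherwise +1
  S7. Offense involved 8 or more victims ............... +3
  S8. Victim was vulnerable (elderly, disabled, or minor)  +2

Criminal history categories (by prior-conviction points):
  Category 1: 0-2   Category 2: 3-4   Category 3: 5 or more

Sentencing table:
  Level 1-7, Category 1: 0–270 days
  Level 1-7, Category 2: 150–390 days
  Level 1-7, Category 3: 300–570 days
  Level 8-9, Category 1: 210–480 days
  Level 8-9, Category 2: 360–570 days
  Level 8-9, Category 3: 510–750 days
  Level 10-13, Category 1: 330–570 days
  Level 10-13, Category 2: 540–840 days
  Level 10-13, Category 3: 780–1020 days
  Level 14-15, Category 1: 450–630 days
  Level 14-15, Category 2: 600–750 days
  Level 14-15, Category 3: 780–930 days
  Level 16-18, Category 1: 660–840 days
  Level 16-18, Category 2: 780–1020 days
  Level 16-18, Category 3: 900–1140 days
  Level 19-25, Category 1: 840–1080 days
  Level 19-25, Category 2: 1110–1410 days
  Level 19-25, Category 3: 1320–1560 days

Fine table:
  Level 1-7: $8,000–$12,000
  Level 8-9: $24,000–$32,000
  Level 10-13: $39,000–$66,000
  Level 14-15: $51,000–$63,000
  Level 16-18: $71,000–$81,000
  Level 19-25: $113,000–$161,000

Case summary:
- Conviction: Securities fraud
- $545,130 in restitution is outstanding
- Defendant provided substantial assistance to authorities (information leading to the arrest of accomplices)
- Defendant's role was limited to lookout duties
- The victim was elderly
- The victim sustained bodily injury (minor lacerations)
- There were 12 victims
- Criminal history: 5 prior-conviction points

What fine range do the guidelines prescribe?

$113,000–$161,000

Base offense level for securities fraud: 12.
S1 applies (level before this adjustment is 12 ≥ 9, so +4): 12 + 4 = 16.
S2 does not apply.
S4 applies: 16 − 3 = 13.
S5 applies: 13 − 2 = 11.
S6 applies (level before this adjustment is 11 ≥ 11, so +3): 11 + 3 = 14.
S7 applies: 14 + 3 = 17.
S8 applies: 17 + 2 = 19.
Final offense level: 19.
Level 19 falls in the 19-25 band.
Fine table: Level 19-25 → $113,000–$161,000.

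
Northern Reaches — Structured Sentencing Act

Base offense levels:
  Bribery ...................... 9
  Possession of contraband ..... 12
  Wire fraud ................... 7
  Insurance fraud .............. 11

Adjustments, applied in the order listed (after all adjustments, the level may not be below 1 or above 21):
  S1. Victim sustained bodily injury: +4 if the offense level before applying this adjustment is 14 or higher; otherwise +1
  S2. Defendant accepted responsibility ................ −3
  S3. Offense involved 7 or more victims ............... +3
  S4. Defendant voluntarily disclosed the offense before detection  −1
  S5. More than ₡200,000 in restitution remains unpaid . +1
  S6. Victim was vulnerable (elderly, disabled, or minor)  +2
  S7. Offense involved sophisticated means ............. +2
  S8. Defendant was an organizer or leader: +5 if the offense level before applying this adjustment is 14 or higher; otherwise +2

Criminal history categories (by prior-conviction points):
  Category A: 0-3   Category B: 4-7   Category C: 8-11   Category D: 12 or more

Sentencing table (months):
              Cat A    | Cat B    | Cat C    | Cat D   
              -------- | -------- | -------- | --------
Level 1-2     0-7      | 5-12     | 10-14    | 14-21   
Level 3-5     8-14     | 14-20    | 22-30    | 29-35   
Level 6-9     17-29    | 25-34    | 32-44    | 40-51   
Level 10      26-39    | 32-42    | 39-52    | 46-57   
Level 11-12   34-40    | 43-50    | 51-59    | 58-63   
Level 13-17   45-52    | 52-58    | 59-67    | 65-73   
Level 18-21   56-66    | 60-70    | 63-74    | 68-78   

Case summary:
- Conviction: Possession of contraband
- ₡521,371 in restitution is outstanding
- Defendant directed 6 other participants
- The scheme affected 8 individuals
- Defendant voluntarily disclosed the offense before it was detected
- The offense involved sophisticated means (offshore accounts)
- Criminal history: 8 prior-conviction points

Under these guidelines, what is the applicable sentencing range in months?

Base offense level for possession of contraband: 12.
S2 does not apply.
S3 applies: 12 + 3 = 15.
S4 applies: 15 − 1 = 14.
S5 applies: 14 + 1 = 15.
S7 applies: 15 + 2 = 17.
S8 applies (level before this adjustment is 17 ≥ 14, so +5): 17 + 5 = 22.
Level 22 exceeds the maximum of 21; capped at 21.
Final offense level: 21.
Criminal history: 8 prior points → Category C (8-11).
Level 21 falls in the 18-21 band.
Grid: Level 18-21 × Category C = 63-74 months.

63-74 months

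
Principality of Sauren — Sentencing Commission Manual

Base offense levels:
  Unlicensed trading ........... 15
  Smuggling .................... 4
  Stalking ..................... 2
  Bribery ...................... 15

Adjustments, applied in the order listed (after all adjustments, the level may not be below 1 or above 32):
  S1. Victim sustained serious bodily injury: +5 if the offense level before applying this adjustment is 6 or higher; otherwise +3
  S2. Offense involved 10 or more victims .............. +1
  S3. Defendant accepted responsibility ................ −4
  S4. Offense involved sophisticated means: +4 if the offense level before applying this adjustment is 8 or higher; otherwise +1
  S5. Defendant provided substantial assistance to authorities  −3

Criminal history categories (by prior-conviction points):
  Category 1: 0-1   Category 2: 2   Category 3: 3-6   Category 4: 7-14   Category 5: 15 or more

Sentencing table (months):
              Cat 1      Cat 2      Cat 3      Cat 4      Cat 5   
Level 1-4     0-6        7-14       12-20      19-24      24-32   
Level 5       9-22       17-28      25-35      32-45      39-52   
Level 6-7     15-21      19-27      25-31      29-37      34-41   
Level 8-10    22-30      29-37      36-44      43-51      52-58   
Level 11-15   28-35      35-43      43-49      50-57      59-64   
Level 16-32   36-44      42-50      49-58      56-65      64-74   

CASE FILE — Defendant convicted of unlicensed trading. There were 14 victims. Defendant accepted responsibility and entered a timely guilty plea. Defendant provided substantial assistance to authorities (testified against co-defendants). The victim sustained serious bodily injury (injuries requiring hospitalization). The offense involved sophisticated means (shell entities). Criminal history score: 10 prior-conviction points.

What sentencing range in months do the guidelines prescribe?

Base offense level for unlicensed trading: 15.
S1 applies (level before this adjustment is 15 ≥ 6, so +5): 15 + 5 = 20.
S2 applies: 20 + 1 = 21.
S3 applies: 21 − 4 = 17.
S4 applies (level before this adjustment is 17 ≥ 8, so +4): 17 + 4 = 21.
S5 applies: 21 − 3 = 18.
Final offense level: 18.
Criminal history: 10 prior points → Category 4 (7-14).
Level 18 falls in the 16-32 band.
Grid: Level 16-32 × Category 4 = 56-65 months.

56-65 months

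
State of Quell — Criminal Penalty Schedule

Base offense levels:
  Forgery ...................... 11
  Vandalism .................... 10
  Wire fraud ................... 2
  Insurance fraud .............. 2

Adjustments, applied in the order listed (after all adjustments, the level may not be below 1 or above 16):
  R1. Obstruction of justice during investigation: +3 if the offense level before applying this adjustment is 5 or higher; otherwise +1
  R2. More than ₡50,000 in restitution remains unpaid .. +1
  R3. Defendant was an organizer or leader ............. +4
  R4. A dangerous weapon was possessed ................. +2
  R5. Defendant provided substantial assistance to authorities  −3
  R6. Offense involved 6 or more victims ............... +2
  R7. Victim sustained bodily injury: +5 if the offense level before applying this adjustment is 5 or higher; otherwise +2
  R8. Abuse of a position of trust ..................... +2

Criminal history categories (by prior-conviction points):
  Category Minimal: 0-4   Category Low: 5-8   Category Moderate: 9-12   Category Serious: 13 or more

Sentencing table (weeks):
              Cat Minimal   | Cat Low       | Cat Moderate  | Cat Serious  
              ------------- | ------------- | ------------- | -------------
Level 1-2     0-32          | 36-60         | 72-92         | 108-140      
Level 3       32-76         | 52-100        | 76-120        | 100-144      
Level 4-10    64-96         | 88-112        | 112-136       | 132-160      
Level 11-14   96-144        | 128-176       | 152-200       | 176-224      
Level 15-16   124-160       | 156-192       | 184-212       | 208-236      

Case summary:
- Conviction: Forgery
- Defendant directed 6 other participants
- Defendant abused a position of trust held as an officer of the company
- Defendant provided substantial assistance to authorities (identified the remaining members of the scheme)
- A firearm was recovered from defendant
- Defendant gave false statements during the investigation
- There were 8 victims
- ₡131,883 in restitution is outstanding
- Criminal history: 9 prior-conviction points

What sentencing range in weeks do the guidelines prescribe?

Base offense level for forgery: 11.
R1 applies (level before this adjustment is 11 ≥ 5, so +3): 11 + 3 = 14.
R2 applies: 14 + 1 = 15.
R3 applies: 15 + 4 = 19.
R4 applies: 19 + 2 = 21.
R5 applies: 21 − 3 = 18.
R6 applies: 18 + 2 = 20.
R8 applies: 20 + 2 = 22.
Level 22 exceeds the maximum of 16; capped at 16.
Final offense level: 16.
Criminal history: 9 prior points → Category Moderate (9-12).
Level 16 falls in the 15-16 band.
Grid: Level 15-16 × Category Moderate = 184-212 weeks.

184-212 weeks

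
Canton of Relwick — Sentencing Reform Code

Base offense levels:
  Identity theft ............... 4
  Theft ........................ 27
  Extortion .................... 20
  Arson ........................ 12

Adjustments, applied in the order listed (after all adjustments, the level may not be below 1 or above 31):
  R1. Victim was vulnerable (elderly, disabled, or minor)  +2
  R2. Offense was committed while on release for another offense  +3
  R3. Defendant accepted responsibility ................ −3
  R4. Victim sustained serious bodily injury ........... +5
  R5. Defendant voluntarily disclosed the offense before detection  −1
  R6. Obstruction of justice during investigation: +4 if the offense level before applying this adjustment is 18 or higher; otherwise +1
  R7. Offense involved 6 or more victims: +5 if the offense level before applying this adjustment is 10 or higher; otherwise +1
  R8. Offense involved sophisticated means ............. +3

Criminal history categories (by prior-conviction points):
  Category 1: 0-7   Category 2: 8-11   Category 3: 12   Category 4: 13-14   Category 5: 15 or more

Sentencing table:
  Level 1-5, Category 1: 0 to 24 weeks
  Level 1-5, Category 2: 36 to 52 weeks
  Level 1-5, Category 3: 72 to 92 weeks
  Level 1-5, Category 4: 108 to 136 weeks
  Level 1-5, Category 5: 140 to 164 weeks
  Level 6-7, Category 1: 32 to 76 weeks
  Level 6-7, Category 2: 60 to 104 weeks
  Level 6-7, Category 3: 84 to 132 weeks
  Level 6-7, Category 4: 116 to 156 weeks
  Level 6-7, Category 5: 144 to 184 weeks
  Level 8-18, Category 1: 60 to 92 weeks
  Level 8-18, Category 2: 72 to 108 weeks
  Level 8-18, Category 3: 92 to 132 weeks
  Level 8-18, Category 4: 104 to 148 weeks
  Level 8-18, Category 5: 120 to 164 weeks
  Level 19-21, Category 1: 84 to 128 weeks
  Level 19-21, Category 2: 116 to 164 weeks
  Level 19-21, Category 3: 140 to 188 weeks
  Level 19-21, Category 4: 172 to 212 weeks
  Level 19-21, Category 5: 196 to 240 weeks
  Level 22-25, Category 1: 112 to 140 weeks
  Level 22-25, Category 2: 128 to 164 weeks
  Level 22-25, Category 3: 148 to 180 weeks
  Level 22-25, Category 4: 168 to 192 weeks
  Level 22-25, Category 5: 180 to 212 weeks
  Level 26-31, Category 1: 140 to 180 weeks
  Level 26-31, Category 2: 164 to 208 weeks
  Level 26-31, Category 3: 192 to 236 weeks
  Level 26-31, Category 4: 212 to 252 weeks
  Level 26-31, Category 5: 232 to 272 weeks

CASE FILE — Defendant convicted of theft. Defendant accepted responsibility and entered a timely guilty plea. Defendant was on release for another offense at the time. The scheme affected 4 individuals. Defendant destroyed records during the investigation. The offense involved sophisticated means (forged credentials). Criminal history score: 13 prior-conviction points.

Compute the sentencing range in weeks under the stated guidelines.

212-252 weeks

Base offense level for theft: 27.
R1 does not apply.
R2 applies: 27 + 3 = 30.
R3 applies: 30 − 3 = 27.
R4 does not apply.
R6 applies (level before this adjustment is 27 ≥ 18, so +4): 27 + 4 = 31.
R7 does not apply.
R8 applies: 31 + 3 = 34.
Level 34 exceeds the maximum of 31; capped at 31.
Final offense level: 31.
Criminal history: 13 prior points → Category 4 (13-14).
Level 31 falls in the 26-31 band.
Grid: Level 26-31 × Category 4 = 212-252 weeks.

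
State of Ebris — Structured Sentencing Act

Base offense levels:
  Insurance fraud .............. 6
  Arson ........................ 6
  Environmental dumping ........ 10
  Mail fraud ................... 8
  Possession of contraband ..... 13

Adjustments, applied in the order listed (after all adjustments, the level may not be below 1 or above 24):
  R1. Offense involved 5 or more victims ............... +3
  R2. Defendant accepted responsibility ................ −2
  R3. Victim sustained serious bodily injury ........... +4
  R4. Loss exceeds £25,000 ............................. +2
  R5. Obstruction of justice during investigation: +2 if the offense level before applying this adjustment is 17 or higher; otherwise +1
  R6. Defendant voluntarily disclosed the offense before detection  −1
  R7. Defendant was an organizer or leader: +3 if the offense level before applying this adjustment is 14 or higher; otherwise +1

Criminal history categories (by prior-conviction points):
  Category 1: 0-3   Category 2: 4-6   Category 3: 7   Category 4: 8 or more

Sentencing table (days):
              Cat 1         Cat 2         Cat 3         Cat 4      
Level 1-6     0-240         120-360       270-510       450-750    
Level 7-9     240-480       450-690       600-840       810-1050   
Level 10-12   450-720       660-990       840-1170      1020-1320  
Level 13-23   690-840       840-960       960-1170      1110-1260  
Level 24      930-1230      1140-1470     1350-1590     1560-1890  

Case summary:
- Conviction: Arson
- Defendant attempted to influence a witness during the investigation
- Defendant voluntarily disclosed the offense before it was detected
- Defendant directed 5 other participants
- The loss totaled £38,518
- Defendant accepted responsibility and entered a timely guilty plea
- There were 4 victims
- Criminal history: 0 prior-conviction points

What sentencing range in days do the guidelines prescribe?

240-480 days

Base offense level for arson: 6.
R1 does not apply.
R2 applies: 6 − 2 = 4.
R4 applies: 4 + 2 = 6.
R5 applies (level before this adjustment is 6 < 17, so +1): 6 + 1 = 7.
R6 applies: 7 − 1 = 6.
R7 applies (level before this adjustment is 6 < 14, so +1): 6 + 1 = 7.
Final offense level: 7.
Criminal history: 0 prior points → Category 1 (0-3).
Level 7 falls in the 7-9 band.
Grid: Level 7-9 × Category 1 = 240-480 days.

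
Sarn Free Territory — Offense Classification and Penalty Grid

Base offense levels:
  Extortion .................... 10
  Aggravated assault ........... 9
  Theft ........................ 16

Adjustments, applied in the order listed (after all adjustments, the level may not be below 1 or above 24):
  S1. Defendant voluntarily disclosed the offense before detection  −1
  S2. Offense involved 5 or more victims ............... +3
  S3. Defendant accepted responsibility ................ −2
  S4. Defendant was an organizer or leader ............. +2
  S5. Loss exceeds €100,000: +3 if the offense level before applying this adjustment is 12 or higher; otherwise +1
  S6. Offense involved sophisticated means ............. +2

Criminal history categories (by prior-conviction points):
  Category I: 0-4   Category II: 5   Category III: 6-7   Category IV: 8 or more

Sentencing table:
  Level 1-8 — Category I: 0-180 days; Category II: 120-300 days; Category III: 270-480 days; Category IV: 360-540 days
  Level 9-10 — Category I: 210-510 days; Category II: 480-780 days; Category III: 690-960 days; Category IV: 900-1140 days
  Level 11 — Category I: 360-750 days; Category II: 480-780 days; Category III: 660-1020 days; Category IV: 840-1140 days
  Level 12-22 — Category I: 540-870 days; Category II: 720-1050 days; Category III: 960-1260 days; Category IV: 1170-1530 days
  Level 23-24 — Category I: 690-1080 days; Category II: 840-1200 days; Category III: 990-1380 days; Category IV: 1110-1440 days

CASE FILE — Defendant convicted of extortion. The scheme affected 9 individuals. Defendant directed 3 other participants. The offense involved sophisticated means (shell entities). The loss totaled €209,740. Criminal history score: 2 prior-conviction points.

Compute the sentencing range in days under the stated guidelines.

540-870 days

Base offense level for extortion: 10.
S1 does not apply.
S2 applies: 10 + 3 = 13.
S4 applies: 13 + 2 = 15.
S5 applies (level before this adjustment is 15 ≥ 12, so +3): 15 + 3 = 18.
S6 applies: 18 + 2 = 20.
Final offense level: 20.
Criminal history: 2 prior points → Category I (0-4).
Level 20 falls in the 12-22 band.
Grid: Level 12-22 × Category I = 540-870 days.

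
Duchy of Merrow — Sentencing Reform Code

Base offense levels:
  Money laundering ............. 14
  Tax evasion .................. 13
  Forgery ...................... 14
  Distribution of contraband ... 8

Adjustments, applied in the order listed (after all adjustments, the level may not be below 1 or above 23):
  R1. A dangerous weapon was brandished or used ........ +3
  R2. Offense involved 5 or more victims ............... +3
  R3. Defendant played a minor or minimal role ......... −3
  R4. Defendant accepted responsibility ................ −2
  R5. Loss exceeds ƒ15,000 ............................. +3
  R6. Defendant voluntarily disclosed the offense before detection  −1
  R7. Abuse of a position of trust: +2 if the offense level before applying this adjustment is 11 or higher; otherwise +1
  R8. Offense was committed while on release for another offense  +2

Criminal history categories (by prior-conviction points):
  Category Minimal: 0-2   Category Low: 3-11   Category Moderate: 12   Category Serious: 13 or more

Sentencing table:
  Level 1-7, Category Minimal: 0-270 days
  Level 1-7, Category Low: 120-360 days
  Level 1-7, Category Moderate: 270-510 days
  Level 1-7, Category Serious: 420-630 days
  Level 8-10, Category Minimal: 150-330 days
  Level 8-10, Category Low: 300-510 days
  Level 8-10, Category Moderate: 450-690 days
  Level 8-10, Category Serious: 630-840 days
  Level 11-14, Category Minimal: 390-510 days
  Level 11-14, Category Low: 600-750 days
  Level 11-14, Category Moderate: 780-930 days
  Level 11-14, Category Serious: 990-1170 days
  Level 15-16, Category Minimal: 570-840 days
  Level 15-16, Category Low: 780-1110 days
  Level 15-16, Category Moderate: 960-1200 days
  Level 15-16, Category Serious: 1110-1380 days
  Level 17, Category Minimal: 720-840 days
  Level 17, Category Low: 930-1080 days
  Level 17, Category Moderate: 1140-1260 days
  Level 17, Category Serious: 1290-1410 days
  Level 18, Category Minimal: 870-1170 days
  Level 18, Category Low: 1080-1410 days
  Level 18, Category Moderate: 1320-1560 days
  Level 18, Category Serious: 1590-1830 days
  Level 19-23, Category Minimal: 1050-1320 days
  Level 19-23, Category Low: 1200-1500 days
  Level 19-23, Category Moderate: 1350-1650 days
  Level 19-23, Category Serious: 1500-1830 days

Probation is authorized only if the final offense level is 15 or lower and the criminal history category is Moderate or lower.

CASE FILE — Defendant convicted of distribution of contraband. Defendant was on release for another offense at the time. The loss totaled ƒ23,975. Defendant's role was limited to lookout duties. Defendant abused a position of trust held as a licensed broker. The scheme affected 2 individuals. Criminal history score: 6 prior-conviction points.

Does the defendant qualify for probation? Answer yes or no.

Base offense level for distribution of contraband: 8.
R1 does not apply.
R3 applies: 8 − 3 = 5.
R4 does not apply.
R5 applies: 5 + 3 = 8.
R6 does not apply.
R7 applies (level before this adjustment is 8 < 11, so +1): 8 + 1 = 9.
R8 applies: 9 + 2 = 11.
Final offense level: 11.
Criminal history: 6 prior points → Category Low (3-11).
Level 11 falls in the 11-14 band.
Grid: Level 11-14 × Category Low = 600-750 days.
Probation check: level 11 ≤ 15 and category Low ≤ Moderate → eligible.

Yes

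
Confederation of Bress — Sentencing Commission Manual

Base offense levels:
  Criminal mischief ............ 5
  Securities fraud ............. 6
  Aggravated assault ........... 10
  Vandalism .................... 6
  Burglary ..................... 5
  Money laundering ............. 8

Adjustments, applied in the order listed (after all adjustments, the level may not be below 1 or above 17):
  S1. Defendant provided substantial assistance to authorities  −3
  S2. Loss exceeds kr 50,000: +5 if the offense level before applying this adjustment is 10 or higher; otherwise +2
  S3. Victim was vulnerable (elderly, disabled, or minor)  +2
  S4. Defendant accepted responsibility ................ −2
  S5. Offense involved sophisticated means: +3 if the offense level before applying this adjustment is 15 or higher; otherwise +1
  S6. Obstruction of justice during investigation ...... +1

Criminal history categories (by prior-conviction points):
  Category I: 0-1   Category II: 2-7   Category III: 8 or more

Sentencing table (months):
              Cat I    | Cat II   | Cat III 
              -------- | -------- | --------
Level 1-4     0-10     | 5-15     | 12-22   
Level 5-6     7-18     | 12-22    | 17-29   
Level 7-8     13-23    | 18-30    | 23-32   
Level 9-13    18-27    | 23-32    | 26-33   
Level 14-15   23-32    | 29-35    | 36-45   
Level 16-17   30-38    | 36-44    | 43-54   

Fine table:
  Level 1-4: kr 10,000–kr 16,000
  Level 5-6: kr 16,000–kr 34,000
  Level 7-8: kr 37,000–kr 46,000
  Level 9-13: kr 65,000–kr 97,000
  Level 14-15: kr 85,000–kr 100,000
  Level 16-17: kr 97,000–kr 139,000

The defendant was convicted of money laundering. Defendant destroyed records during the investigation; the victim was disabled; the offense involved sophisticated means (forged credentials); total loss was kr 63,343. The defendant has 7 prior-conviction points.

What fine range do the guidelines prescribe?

kr 85,000–kr 100,000

Base offense level for money laundering: 8.
S1 does not apply.
S2 applies (level before this adjustment is 8 < 10, so +2): 8 + 2 = 10.
S3 applies: 10 + 2 = 12.
S5 applies (level before this adjustment is 12 < 15, so +1): 12 + 1 = 13.
S6 applies: 13 + 1 = 14.
Final offense level: 14.
Level 14 falls in the 14-15 band.
Fine table: Level 14-15 → kr 85,000–kr 100,000.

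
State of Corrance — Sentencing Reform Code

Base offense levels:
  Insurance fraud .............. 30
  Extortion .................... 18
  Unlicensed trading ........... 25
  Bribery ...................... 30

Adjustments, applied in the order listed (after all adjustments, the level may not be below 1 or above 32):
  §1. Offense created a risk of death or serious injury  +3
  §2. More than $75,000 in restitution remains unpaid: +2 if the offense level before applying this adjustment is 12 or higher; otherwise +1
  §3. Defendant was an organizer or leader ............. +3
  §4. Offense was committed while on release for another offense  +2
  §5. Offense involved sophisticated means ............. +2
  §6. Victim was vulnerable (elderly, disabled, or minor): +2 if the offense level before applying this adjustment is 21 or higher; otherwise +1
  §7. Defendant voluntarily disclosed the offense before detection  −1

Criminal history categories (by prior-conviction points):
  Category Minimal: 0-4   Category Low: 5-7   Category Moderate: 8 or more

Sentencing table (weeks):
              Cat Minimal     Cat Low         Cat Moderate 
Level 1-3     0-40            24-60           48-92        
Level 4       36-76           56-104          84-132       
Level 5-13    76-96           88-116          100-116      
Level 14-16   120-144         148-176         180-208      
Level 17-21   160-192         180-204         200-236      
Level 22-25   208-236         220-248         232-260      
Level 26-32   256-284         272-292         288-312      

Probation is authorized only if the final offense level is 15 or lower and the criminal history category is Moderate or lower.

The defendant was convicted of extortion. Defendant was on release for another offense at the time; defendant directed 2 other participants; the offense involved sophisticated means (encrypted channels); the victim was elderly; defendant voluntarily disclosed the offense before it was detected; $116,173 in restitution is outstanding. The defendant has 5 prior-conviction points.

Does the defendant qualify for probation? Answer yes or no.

No

Base offense level for extortion: 18.
§2 applies (level before this adjustment is 18 ≥ 12, so +2): 18 + 2 = 20.
§3 applies: 20 + 3 = 23.
§4 applies: 23 + 2 = 25.
§5 applies: 25 + 2 = 27.
§6 applies (level before this adjustment is 27 ≥ 21, so +2): 27 + 2 = 29.
§7 applies: 29 − 1 = 28.
Final offense level: 28.
Criminal history: 5 prior points → Category Low (5-7).
Level 28 falls in the 26-32 band.
Grid: Level 26-32 × Category Low = 272-292 weeks.
Probation check: level 28 > 15 and category Low ≤ Moderate → not eligible.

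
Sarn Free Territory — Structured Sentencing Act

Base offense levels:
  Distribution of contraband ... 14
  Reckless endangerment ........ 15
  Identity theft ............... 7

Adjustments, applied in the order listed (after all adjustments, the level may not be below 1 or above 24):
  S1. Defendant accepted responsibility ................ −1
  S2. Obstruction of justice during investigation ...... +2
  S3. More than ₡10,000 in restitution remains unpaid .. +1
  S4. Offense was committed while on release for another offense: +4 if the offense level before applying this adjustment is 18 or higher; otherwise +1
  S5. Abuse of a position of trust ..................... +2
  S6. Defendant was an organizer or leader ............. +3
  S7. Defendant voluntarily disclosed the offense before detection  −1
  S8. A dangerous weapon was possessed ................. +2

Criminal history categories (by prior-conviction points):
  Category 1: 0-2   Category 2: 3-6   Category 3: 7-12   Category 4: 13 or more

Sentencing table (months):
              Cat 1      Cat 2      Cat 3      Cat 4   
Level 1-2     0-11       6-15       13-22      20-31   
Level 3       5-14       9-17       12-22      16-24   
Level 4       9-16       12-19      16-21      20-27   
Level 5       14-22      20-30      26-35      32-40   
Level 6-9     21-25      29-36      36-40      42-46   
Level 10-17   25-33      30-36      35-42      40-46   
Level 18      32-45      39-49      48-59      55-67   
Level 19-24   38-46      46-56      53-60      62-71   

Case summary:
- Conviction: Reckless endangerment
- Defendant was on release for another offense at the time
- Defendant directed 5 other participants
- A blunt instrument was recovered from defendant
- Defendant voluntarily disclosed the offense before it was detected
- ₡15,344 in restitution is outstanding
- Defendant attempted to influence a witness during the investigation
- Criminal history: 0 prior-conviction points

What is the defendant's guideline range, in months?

Base offense level for reckless endangerment: 15.
S2 applies: 15 + 2 = 17.
S3 applies: 17 + 1 = 18.
S4 applies (level before this adjustment is 18 ≥ 18, so +4): 18 + 4 = 22.
S6 applies: 22 + 3 = 25.
S7 applies: 25 − 1 = 24.
S8 applies: 24 + 2 = 26.
Level 26 exceeds the maximum of 24; capped at 24.
Final offense level: 24.
Criminal history: 0 prior points → Category 1 (0-2).
Level 24 falls in the 19-24 band.
Grid: Level 19-24 × Category 1 = 38-46 months.

38-46 months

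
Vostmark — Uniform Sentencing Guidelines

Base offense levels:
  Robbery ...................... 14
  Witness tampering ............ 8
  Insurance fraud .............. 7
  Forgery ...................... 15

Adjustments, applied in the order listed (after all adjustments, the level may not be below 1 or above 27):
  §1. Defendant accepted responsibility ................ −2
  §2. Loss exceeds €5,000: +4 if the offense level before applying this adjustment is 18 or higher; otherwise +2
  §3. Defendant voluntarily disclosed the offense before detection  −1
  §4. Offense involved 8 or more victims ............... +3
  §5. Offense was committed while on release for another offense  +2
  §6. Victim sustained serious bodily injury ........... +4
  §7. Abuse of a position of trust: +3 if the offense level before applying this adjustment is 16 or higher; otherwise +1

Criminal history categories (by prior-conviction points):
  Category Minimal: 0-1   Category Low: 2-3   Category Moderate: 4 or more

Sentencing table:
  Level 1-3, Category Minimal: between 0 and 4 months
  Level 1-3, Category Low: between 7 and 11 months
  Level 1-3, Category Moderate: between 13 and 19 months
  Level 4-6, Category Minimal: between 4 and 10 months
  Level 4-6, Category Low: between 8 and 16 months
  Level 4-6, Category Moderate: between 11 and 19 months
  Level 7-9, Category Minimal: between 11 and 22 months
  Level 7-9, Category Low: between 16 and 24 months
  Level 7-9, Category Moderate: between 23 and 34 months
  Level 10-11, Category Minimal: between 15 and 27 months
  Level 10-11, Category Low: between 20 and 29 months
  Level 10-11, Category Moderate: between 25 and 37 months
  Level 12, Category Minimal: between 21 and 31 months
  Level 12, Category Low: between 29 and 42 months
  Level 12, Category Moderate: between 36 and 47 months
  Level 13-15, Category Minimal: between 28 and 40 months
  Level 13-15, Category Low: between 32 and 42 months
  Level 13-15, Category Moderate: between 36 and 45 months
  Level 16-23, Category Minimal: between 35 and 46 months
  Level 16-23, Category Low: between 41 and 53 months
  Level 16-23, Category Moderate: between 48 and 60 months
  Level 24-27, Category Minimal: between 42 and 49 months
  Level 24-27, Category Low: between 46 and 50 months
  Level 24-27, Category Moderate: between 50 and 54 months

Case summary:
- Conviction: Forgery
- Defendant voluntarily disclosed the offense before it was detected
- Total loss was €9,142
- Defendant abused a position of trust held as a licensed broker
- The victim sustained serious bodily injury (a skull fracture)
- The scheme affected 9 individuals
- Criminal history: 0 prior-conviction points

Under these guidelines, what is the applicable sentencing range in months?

Base offense level for forgery: 15.
§2 applies (level before this adjustment is 15 < 18, so +2): 15 + 2 = 17.
§3 applies: 17 − 1 = 16.
§4 applies: 16 + 3 = 19.
§6 applies: 19 + 4 = 23.
§7 applies (level before this adjustment is 23 ≥ 16, so +3): 23 + 3 = 26.
Final offense level: 26.
Criminal history: 0 prior points → Category Minimal (0-1).
Level 26 falls in the 24-27 band.
Grid: Level 24-27 × Category Minimal = 42-49 months.

42-49 months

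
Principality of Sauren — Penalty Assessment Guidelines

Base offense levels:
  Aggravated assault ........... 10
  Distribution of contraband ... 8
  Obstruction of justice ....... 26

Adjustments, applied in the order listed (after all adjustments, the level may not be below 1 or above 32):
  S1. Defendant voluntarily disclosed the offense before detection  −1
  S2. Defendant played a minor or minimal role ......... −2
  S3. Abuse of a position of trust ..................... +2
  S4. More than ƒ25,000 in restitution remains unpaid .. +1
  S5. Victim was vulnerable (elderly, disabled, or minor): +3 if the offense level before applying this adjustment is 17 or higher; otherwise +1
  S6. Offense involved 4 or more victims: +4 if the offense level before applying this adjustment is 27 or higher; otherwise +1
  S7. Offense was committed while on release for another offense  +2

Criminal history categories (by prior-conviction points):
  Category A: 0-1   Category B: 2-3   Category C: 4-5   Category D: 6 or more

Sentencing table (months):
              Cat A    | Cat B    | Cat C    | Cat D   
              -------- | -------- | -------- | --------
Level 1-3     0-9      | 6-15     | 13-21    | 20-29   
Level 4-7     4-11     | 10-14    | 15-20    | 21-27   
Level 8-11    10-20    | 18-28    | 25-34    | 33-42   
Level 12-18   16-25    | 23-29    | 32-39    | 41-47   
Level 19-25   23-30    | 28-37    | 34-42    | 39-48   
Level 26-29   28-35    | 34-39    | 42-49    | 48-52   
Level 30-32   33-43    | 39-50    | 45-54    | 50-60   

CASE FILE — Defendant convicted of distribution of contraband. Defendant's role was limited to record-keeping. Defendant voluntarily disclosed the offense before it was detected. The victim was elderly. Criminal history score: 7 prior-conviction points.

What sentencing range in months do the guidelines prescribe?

21-27 months

Base offense level for distribution of contraband: 8.
S1 applies: 8 − 1 = 7.
S2 applies: 7 − 2 = 5.
S3 does not apply.
S4 does not apply.
S5 applies (level before this adjustment is 5 < 17, so +1): 5 + 1 = 6.
Final offense level: 6.
Criminal history: 7 prior points → Category D (6+).
Level 6 falls in the 4-7 band.
Grid: Level 4-7 × Category D = 21-27 months.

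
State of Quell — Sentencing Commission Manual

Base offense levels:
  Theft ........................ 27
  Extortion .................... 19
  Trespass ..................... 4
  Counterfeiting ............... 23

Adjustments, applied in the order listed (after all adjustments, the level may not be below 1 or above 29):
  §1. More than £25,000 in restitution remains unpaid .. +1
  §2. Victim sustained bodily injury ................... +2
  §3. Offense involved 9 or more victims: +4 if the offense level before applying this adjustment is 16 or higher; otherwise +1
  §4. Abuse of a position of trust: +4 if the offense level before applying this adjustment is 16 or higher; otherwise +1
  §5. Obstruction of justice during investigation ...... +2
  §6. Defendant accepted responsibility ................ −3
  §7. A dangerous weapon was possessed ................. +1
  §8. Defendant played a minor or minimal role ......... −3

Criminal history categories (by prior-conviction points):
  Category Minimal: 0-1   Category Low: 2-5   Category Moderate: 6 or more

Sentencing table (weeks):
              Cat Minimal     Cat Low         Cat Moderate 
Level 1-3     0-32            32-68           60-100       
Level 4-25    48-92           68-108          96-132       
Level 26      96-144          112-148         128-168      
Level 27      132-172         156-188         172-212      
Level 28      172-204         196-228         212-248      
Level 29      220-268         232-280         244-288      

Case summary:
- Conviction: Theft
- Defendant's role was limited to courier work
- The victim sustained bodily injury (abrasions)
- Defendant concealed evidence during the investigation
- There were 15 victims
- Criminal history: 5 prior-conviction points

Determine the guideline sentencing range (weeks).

Base offense level for theft: 27.
§1 does not apply.
§2 applies: 27 + 2 = 29.
§3 applies (level before this adjustment is 29 ≥ 16, so +4): 29 + 4 = 33.
§5 applies: 33 + 2 = 35.
§6 does not apply.
§8 applies: 35 − 3 = 32.
Level 32 exceeds the maximum of 29; capped at 29.
Final offense level: 29.
Criminal history: 5 prior points → Category Low (2-5).
Level 29 falls in the 29 band.
Grid: Level 29 × Category Low = 232-280 weeks.

232-280 weeks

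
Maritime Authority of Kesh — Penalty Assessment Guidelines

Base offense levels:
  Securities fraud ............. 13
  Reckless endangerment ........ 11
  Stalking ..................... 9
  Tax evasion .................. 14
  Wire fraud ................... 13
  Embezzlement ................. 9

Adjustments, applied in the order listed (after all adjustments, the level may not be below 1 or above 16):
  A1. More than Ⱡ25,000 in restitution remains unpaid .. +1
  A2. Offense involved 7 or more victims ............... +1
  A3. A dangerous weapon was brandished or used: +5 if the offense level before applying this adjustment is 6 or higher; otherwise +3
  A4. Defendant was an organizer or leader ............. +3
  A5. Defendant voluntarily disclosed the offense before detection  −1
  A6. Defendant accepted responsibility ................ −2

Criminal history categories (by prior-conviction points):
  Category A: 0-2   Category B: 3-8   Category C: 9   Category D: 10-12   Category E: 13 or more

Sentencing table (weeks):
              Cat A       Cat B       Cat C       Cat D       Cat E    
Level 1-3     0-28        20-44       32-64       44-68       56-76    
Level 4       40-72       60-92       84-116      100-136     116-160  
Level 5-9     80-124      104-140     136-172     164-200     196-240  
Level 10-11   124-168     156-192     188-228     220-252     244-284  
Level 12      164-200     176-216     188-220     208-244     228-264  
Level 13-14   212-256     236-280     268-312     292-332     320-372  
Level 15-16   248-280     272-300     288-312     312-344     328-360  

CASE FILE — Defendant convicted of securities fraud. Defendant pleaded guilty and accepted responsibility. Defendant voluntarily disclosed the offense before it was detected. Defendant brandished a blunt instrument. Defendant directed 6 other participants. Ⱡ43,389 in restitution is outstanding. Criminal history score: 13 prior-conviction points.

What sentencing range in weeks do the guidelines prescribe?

328-360 weeks

Base offense level for securities fraud: 13.
A1 applies: 13 + 1 = 14.
A2 does not apply.
A3 applies (level before this adjustment is 14 ≥ 6, so +5): 14 + 5 = 19.
A4 applies: 19 + 3 = 22.
A5 applies: 22 − 1 = 21.
A6 applies: 21 − 2 = 19.
Level 19 exceeds the maximum of 16; capped at 16.
Final offense level: 16.
Criminal history: 13 prior points → Category E (13+).
Level 16 falls in the 15-16 band.
Grid: Level 15-16 × Category E = 328-360 weeks.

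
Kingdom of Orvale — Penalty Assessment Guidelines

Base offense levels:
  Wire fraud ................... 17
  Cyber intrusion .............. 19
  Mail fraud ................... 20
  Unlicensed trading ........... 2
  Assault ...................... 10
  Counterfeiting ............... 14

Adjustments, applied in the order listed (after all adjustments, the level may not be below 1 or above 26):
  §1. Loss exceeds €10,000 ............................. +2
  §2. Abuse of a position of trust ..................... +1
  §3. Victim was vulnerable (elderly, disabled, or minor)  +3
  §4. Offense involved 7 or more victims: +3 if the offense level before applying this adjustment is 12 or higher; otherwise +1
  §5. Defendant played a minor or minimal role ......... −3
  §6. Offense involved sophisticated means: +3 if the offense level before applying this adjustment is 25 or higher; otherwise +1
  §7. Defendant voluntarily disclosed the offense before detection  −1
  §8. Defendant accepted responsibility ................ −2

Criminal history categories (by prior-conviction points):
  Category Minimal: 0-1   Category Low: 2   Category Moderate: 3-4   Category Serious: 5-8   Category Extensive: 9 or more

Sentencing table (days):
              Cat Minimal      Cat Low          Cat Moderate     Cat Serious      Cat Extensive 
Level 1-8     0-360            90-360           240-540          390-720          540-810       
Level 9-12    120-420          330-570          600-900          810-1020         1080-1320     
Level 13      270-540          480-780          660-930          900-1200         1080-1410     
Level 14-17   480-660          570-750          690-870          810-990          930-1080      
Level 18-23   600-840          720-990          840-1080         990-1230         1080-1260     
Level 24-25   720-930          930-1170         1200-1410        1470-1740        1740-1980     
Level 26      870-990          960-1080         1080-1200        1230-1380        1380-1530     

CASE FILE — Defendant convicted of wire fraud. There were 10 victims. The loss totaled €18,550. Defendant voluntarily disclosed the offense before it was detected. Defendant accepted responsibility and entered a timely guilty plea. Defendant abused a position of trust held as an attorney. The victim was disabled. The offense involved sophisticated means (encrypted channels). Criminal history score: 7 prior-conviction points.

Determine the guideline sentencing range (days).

Base offense level for wire fraud: 17.
§1 applies: 17 + 2 = 19.
§2 applies: 19 + 1 = 20.
§3 applies: 20 + 3 = 23.
§4 applies (level before this adjustment is 23 ≥ 12, so +3): 23 + 3 = 26.
§6 applies (level before this adjustment is 26 ≥ 25, so +3): 26 + 3 = 29.
§7 applies: 29 − 1 = 28.
§8 applies: 28 − 2 = 26.
Final offense level: 26.
Criminal history: 7 prior points → Category Serious (5-8).
Level 26 falls in the 26 band.
Grid: Level 26 × Category Serious = 1230-1380 days.

1230-1380 days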